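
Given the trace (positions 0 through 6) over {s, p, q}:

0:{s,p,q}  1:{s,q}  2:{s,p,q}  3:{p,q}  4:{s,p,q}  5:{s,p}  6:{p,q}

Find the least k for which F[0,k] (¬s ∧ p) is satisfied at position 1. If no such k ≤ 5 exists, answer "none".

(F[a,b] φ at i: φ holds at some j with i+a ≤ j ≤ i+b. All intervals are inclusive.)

2

Scan j = 1,2,… for (¬s ∧ p):
  j=1: fails
  j=2: fails
  j=3: holds
First hit at j=3, so smallest k = 3-1 = 2.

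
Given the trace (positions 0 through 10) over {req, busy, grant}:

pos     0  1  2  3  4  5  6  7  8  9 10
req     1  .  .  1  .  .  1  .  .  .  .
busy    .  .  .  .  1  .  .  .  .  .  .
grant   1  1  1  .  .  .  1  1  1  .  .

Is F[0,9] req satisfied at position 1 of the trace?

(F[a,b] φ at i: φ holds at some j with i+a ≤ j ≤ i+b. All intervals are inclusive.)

Check req at each j in [1,10]:
  j=1: false
  j=2: false
  j=3: true
  j=4: false
  j=5: false
  j=6: true
  j=7: false
  j=8: false
  j=9: false
  j=10: false
Found at j=3 → formula holds.

Holds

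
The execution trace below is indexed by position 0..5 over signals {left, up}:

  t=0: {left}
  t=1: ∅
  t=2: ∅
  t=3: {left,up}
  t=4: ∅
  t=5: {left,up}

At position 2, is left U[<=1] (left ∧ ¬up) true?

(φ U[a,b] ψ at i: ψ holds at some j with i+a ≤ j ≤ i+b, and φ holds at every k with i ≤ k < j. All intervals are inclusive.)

Does not hold

Need some j in [2,3] with (left ∧ ¬up), and left at every k in [2,j-1].
  j=2: (left ∧ ¬up) false.
  j=3: (left ∧ ¬up) false.
No j in the window works → until fails.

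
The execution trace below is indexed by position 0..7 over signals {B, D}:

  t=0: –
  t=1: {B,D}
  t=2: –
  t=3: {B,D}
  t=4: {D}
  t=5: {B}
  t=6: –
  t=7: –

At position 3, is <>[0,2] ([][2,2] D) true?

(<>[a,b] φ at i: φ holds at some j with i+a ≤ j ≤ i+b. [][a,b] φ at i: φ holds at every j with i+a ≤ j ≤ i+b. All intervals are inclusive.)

Does not hold

Check [][2,2] D at each j in [3,5]:
  j=3: fails at 5
  j=4: fails at 6
  j=5: fails at 7
No position in the window satisfies it → formula fails.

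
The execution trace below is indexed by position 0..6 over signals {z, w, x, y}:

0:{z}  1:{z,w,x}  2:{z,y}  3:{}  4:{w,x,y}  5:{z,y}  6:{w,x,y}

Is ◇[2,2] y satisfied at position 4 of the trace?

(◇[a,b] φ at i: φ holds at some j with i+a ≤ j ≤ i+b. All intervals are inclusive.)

Check y at each j in [6,6]:
  j=6: true
Found at j=6 → formula holds.

Yes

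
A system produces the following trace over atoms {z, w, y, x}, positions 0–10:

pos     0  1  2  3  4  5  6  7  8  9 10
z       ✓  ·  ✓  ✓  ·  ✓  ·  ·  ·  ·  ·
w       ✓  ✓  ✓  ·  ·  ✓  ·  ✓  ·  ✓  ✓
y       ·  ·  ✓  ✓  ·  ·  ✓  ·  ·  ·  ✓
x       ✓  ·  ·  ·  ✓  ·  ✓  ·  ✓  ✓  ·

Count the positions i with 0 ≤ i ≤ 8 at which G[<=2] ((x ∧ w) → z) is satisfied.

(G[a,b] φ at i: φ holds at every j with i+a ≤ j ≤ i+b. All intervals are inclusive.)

Evaluate at each i in [0,8]:
  i=0: ✓ (all of [0,2])
  i=1: ✓ (all of [1,3])
  i=2: ✓ (all of [2,4])
  i=3: ✓ (all of [3,5])
  i=4: ✓ (all of [4,6])
  i=5: ✓ (all of [5,7])
  i=6: ✓ (all of [6,8])
  i=7: ✗ (fails at j=9)
  i=8: ✗ (fails at j=9)
Positions where it holds: {0, 1, 2, 3, 4, 5, 6} → 7.

7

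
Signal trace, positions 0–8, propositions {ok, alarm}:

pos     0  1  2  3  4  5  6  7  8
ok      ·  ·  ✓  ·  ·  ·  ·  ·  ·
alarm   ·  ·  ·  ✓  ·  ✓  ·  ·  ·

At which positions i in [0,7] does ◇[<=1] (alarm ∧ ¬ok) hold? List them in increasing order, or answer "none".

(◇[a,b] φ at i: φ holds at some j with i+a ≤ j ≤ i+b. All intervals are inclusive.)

Evaluate at each i in [0,7]:
  i=0: ✗ (none in [0,1])
  i=1: ✗ (none in [1,2])
  i=2: ✓ (witness j=3)
  i=3: ✓ (witness j=3)
  i=4: ✓ (witness j=5)
  i=5: ✓ (witness j=5)
  i=6: ✗ (none in [6,7])
  i=7: ✗ (none in [7,8])

2, 3, 4, 5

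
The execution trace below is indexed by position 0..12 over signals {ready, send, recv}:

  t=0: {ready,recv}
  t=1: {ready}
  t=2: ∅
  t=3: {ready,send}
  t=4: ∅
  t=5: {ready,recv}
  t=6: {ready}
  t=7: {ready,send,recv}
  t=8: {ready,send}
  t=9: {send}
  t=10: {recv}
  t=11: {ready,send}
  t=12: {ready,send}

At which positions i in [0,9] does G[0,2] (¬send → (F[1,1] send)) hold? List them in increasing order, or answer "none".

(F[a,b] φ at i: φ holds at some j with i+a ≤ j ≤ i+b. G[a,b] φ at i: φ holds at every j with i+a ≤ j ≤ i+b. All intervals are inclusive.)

Evaluate at each i in [0,9]:
  i=0: ✗ (fails at j=0)
  i=1: ✗ (fails at j=1)
  i=2: ✗ (fails at j=4)
  i=3: ✗ (fails at j=4)
  i=4: ✗ (fails at j=4)
  i=5: ✗ (fails at j=5)
  i=6: ✓ (all of [6,8])
  i=7: ✓ (all of [7,9])
  i=8: ✓ (all of [8,10])
  i=9: ✓ (all of [9,11])

6, 7, 8, 9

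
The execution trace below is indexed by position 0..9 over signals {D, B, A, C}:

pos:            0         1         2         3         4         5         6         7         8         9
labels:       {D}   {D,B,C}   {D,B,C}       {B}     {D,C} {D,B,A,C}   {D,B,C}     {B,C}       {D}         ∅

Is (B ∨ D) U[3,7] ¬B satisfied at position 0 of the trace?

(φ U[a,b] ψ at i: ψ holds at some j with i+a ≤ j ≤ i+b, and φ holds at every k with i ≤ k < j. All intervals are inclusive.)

Yes

Need some j in [3,7] with ¬B, and (B ∨ D) at every k in [0,j-1].
  j=3: ¬B false.
  j=4: ¬B holds; (B ∨ D) holds at every k in [0,3] → satisfied.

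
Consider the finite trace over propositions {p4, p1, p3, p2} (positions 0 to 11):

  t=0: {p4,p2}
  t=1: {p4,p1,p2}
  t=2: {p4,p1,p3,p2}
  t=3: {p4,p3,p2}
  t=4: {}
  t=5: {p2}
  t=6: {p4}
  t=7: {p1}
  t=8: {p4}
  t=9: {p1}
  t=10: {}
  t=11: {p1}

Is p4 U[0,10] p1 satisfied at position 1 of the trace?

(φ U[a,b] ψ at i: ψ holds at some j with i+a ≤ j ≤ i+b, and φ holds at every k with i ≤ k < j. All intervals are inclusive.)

Yes

Need some j in [1,11] with p1, and p4 at every k in [1,j-1].
  j=1: p1 holds; no prefix to check → satisfied.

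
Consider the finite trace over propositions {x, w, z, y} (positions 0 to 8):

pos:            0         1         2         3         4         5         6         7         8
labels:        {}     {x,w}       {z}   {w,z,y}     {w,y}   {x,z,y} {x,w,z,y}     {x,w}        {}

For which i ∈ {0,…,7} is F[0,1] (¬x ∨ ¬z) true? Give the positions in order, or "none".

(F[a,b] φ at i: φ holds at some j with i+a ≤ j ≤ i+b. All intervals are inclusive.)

0, 1, 2, 3, 4, 6, 7

Evaluate at each i in [0,7]:
  i=0: ✓ (witness j=0)
  i=1: ✓ (witness j=1)
  i=2: ✓ (witness j=2)
  i=3: ✓ (witness j=3)
  i=4: ✓ (witness j=4)
  i=5: ✗ (none in [5,6])
  i=6: ✓ (witness j=7)
  i=7: ✓ (witness j=7)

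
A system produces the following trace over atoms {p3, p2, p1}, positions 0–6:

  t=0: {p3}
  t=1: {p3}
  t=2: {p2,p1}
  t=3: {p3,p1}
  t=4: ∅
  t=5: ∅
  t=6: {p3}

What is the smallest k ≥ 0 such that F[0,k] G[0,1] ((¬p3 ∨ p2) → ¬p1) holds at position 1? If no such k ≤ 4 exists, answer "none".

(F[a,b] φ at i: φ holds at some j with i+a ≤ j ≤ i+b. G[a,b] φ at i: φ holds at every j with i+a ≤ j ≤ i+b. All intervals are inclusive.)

2

Scan j = 1,2,… for G[0,1] ((¬p3 ∨ p2) → ¬p1):
  j=1: fails
  j=2: fails
  j=3: holds
First hit at j=3, so smallest k = 3-1 = 2.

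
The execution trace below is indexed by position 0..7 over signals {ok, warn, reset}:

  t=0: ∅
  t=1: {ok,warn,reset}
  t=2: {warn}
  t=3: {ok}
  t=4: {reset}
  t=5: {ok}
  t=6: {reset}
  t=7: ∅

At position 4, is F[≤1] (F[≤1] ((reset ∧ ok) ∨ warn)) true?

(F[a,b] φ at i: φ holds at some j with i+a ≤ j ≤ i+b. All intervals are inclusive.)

False

Check F[≤1] ((reset ∧ ok) ∨ warn) at each j in [4,5]:
  j=4: fails (none in [4,5])
  j=5: fails (none in [5,6])
No position in the window satisfies it → formula fails.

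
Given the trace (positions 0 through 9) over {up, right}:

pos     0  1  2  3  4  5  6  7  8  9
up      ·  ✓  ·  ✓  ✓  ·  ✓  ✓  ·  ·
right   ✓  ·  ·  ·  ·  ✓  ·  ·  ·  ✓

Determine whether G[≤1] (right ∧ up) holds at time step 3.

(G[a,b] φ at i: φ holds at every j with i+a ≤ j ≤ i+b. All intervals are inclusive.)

False

Check (right ∧ up) at every j in [3,4]:
  j=3: false
  j=4: false
Fails at j=3 → formula fails.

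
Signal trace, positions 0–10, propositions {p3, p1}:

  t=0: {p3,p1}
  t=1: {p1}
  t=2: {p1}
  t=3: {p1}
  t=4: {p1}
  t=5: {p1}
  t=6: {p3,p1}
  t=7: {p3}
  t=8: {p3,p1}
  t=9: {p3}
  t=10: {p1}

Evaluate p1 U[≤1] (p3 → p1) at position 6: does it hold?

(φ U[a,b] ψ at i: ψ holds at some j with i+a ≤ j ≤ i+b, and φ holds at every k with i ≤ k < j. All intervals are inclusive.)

Yes

Need some j in [6,7] with (p3 → p1), and p1 at every k in [6,j-1].
  j=6: (p3 → p1) holds; no prefix to check → satisfied.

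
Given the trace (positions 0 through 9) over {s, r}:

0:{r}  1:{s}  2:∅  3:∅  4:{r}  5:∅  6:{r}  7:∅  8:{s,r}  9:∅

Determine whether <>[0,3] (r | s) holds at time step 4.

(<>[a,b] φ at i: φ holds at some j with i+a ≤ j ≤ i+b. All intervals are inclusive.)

Check (r | s) at each j in [4,7]:
  j=4: true
  j=5: false
  j=6: true
  j=7: false
Found at j=4 → formula holds.

Holds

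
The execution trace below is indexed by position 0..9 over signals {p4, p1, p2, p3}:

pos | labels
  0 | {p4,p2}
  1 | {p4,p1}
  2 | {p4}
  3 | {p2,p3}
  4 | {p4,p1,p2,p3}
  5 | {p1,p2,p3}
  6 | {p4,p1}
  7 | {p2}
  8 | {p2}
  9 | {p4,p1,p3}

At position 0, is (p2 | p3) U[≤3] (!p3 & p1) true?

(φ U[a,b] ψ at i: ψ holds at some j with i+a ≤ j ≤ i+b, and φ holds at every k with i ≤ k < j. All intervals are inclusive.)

Need some j in [0,3] with (!p3 & p1), and (p2 | p3) at every k in [0,j-1].
  j=0: (!p3 & p1) false.
  j=1: (!p3 & p1) holds; (p2 | p3) holds at every k in [0,0] → satisfied.

Holds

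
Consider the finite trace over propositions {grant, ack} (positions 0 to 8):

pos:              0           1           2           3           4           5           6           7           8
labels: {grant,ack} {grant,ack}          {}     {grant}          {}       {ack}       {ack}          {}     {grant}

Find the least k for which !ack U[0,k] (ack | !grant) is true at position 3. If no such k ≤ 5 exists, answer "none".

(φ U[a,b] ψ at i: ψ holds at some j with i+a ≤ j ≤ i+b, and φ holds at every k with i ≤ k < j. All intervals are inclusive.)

Need earliest j ≥ 3 with (ack | !grant), and !ack at every k in [3,j-1].
  j=3: rhs fails.
  j=4: rhs holds; lhs holds on [3,3]. k = 1.

1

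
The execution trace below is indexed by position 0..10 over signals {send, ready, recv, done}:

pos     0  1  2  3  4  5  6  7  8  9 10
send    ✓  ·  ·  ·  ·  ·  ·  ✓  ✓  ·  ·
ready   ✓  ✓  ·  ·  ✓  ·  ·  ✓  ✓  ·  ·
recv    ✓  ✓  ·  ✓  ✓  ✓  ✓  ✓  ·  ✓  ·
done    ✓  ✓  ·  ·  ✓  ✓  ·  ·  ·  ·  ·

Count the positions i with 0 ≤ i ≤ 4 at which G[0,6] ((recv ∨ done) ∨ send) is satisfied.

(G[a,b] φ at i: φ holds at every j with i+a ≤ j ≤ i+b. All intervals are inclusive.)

Evaluate at each i in [0,4]:
  i=0: ✗ (fails at j=2)
  i=1: ✗ (fails at j=2)
  i=2: ✗ (fails at j=2)
  i=3: ✓ (all of [3,9])
  i=4: ✗ (fails at j=10)
Positions where it holds: {3} → 1.

1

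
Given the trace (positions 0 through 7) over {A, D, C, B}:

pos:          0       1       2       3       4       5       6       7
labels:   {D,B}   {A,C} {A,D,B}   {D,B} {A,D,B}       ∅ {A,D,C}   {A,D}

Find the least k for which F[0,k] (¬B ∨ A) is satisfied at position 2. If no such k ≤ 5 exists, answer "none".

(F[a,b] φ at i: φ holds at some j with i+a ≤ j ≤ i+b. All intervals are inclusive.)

0

Scan j = 2,3,… for (¬B ∨ A):
  j=2: holds
First hit at j=2, so smallest k = 2-2 = 0.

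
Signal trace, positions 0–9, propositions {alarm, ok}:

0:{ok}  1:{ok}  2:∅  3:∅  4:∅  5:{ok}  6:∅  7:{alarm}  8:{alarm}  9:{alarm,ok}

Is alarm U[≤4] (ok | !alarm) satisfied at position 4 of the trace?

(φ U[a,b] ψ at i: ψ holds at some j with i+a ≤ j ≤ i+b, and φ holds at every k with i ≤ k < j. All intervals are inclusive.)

Need some j in [4,8] with (ok | !alarm), and alarm at every k in [4,j-1].
  j=4: (ok | !alarm) holds; no prefix to check → satisfied.

True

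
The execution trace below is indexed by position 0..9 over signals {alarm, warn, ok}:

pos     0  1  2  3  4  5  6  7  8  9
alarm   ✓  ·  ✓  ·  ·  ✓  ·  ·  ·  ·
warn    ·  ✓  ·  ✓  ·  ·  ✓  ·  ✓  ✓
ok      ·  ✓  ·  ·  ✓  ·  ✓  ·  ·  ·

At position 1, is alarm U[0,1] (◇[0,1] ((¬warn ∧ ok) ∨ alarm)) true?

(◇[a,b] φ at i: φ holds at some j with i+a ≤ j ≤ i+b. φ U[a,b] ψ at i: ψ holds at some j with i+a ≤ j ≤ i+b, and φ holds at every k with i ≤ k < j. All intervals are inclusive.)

Yes

Need some j in [1,2] with ◇[0,1] ((¬warn ∧ ok) ∨ alarm), and alarm at every k in [1,j-1].
  j=1: ◇[0,1] ((¬warn ∧ ok) ∨ alarm) holds; no prefix to check → satisfied.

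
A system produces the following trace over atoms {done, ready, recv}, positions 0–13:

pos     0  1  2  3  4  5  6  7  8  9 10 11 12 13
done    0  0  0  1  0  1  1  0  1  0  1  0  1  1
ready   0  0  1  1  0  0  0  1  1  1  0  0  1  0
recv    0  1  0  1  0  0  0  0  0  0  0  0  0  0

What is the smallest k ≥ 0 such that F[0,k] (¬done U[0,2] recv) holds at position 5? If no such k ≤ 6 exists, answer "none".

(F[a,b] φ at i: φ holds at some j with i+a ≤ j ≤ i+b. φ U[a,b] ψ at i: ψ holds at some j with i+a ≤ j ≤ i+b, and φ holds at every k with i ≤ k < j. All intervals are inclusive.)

Scan j = 5,6,… for (¬done U[0,2] recv):
  j=5: fails
  j=6: fails
  j=7: fails
  j=8: fails
  j=9: fails
  j=10: fails
  j=11: fails
No j in [5,11] satisfies it → none.

none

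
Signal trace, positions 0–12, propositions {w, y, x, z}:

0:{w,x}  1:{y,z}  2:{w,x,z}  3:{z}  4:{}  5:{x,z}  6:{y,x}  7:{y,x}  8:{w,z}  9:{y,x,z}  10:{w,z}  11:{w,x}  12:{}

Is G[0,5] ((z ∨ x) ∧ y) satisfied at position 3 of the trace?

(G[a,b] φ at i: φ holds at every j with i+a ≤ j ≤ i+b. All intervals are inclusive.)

Does not hold

Check ((z ∨ x) ∧ y) at every j in [3,8]:
  j=3: false
  j=4: false
  j=5: false
  j=6: true
  j=7: true
  j=8: false
Fails at j=3 → formula fails.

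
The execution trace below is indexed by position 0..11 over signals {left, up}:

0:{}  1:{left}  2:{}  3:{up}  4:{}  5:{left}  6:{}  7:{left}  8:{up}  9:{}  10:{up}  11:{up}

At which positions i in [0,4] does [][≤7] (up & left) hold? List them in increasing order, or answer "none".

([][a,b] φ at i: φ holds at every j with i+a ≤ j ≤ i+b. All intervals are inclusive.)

none

Evaluate at each i in [0,4]:
  i=0: ✗ (fails at j=0)
  i=1: ✗ (fails at j=1)
  i=2: ✗ (fails at j=2)
  i=3: ✗ (fails at j=3)
  i=4: ✗ (fails at j=4)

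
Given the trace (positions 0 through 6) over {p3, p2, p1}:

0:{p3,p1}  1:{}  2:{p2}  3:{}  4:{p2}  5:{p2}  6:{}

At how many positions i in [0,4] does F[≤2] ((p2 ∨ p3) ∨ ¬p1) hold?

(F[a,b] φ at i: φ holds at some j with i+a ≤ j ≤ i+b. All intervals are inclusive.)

Evaluate at each i in [0,4]:
  i=0: ✓ (witness j=0)
  i=1: ✓ (witness j=1)
  i=2: ✓ (witness j=2)
  i=3: ✓ (witness j=3)
  i=4: ✓ (witness j=4)
Positions where it holds: {0, 1, 2, 3, 4} → 5.

5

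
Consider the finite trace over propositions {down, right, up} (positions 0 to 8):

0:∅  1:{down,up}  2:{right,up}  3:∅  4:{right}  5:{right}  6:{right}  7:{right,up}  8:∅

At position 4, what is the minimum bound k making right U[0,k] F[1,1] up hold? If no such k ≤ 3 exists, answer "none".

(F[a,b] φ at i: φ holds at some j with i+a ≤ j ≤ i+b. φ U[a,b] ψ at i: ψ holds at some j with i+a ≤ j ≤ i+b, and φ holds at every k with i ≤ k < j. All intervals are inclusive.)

Need earliest j ≥ 4 with F[1,1] up, and right at every k in [4,j-1].
  j=4: rhs fails.
  j=5: rhs fails.
  j=6: rhs holds; lhs holds on [4,5]. k = 2.

2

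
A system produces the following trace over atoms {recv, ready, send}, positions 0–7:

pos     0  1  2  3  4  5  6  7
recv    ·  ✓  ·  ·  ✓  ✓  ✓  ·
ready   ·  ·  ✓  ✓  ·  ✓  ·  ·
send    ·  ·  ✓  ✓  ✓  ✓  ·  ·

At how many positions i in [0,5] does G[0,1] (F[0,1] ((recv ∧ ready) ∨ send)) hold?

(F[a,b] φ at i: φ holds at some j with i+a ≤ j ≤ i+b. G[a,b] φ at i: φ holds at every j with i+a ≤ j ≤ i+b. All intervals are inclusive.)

4

Evaluate at each i in [0,5]:
  i=0: ✗ (fails at j=0)
  i=1: ✓ (all of [1,2])
  i=2: ✓ (all of [2,3])
  i=3: ✓ (all of [3,4])
  i=4: ✓ (all of [4,5])
  i=5: ✗ (fails at j=6)
Positions where it holds: {1, 2, 3, 4} → 4.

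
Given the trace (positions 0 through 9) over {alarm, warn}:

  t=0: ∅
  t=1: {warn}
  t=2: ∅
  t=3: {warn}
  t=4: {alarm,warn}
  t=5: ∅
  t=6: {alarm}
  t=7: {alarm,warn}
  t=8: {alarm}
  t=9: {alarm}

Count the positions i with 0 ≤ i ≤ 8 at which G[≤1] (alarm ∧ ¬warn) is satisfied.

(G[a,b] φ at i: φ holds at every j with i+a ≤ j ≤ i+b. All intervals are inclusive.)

Evaluate at each i in [0,8]:
  i=0: ✗ (fails at j=0)
  i=1: ✗ (fails at j=1)
  i=2: ✗ (fails at j=2)
  i=3: ✗ (fails at j=3)
  i=4: ✗ (fails at j=4)
  i=5: ✗ (fails at j=5)
  i=6: ✗ (fails at j=7)
  i=7: ✗ (fails at j=7)
  i=8: ✓ (all of [8,9])
Positions where it holds: {8} → 1.

1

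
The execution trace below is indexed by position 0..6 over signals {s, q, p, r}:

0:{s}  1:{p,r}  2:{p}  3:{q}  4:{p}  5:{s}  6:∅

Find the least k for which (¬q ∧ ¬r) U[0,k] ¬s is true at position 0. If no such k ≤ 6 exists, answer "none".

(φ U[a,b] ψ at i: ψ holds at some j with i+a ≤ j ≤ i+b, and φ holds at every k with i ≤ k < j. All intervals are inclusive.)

1

Need earliest j ≥ 0 with ¬s, and (¬q ∧ ¬r) at every k in [0,j-1].
  j=0: rhs fails.
  j=1: rhs holds; lhs holds on [0,0]. k = 1.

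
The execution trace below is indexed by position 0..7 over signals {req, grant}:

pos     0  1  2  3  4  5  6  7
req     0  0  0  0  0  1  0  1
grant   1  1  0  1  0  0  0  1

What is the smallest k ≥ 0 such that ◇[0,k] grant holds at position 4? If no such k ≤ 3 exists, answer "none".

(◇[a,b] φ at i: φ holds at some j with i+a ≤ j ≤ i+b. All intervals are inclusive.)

Scan j = 4,5,… for grant:
  j=4: fails
  j=5: fails
  j=6: fails
  j=7: holds
First hit at j=7, so smallest k = 7-4 = 3.

3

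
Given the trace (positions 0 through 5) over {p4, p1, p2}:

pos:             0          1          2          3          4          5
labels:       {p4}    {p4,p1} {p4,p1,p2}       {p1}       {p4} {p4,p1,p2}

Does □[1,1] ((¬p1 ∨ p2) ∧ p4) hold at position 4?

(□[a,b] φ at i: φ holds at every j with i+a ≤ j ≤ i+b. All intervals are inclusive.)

Holds

Check ((¬p1 ∨ p2) ∧ p4) at every j in [5,5]:
  j=5: true
All positions satisfy it → formula holds.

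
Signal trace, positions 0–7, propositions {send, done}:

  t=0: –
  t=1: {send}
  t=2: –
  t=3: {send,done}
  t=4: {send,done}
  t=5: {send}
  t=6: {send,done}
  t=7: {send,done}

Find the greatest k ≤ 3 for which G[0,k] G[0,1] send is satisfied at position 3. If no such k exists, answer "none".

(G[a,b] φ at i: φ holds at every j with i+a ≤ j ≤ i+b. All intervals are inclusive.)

G[0,1] send must hold from j=3 onward; find where it first fails.
  j=3: holds
  j=4: holds
  j=5: holds
  j=6: holds
Holds through j=6; largest k = 3.

3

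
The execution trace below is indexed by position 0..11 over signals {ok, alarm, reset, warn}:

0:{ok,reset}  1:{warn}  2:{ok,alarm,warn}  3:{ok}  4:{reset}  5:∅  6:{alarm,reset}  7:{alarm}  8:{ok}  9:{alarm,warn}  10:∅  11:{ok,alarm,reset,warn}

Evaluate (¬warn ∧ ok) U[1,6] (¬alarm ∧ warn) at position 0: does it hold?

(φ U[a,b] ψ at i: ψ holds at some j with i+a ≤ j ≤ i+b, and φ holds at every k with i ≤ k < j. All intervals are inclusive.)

Need some j in [1,6] with (¬alarm ∧ warn), and (¬warn ∧ ok) at every k in [0,j-1].
  j=1: (¬alarm ∧ warn) holds; (¬warn ∧ ok) holds at every k in [0,0] → satisfied.

Holds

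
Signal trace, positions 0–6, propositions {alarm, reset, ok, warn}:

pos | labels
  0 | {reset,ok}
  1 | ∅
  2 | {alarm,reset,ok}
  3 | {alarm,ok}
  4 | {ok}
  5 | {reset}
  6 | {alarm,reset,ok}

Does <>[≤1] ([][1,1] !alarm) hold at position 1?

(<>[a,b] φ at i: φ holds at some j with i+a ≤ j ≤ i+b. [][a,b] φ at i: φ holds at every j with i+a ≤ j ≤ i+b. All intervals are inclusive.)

Check [][1,1] !alarm at each j in [1,2]:
  j=1: fails at 2
  j=2: fails at 3
No position in the window satisfies it → formula fails.

No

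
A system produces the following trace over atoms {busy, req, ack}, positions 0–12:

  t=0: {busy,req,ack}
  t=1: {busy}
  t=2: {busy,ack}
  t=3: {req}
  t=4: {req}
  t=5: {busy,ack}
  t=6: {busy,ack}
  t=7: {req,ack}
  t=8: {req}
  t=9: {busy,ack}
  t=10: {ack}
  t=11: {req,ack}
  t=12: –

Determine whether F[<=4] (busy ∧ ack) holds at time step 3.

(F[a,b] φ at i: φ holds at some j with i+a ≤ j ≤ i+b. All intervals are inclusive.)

Yes

Check (busy ∧ ack) at each j in [3,7]:
  j=3: false
  j=4: false
  j=5: true
  j=6: true
  j=7: false
Found at j=5 → formula holds.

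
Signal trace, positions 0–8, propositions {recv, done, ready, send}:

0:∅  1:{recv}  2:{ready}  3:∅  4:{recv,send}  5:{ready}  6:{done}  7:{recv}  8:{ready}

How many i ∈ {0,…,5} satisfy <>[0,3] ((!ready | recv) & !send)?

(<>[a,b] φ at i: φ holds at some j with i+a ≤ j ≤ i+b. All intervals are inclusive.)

6

Evaluate at each i in [0,5]:
  i=0: ✓ (witness j=0)
  i=1: ✓ (witness j=1)
  i=2: ✓ (witness j=3)
  i=3: ✓ (witness j=3)
  i=4: ✓ (witness j=6)
  i=5: ✓ (witness j=6)
Positions where it holds: {0, 1, 2, 3, 4, 5} → 6.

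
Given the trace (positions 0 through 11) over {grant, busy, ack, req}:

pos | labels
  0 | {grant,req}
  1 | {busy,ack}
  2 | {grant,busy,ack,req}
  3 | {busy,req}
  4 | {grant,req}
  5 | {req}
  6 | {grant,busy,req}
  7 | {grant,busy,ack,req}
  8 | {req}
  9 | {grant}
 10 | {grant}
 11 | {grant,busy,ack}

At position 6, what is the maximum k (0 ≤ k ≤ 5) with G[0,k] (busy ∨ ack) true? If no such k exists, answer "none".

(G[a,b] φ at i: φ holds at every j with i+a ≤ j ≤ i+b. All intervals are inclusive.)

(busy ∨ ack) must hold from j=6 onward; find where it first fails.
  j=6: holds
  j=7: holds
  j=8: fails
Holds on [6,7], so largest k = 1.

1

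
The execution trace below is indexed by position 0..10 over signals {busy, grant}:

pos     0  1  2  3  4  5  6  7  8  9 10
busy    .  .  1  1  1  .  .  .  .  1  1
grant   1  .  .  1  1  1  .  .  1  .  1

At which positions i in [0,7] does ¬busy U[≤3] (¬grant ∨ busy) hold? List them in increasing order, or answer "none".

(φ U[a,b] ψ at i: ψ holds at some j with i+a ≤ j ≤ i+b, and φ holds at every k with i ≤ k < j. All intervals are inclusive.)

Evaluate at each i in [0,7]:
  i=0: ✓ (rhs at j=1; lhs holds on [0,0])
  i=1: ✓ (rhs at j=1)
  i=2: ✓ (rhs at j=2)
  i=3: ✓ (rhs at j=3)
  i=4: ✓ (rhs at j=4)
  i=5: ✓ (rhs at j=6; lhs holds on [5,5])
  i=6: ✓ (rhs at j=6)
  i=7: ✓ (rhs at j=7)

0, 1, 2, 3, 4, 5, 6, 7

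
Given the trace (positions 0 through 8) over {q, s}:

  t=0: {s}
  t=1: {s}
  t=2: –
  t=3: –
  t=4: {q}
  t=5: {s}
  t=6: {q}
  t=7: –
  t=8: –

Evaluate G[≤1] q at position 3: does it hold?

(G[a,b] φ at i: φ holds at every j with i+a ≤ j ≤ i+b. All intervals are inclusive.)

No

Check q at every j in [3,4]:
  j=3: false
  j=4: true
Fails at j=3 → formula fails.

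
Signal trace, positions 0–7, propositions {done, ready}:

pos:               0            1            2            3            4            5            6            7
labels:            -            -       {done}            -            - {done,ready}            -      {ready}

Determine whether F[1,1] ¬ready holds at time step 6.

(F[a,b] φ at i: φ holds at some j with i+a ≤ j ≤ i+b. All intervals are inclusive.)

Check ¬ready at each j in [7,7]:
  j=7: false
No position in the window satisfies it → formula fails.

False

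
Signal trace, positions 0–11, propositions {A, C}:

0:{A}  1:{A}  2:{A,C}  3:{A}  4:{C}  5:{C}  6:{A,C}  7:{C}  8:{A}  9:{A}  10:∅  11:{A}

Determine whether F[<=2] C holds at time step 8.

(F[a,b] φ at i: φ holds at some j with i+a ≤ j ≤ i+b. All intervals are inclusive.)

Check C at each j in [8,10]:
  j=8: false
  j=9: false
  j=10: false
No position in the window satisfies it → formula fails.

Does not hold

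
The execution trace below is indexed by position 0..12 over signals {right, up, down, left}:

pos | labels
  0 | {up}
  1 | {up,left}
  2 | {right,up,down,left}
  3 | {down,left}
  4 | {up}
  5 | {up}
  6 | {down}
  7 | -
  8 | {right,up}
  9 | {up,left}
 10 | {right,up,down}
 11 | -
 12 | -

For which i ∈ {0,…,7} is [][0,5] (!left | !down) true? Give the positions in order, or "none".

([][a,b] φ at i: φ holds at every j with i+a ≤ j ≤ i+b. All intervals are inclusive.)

4, 5, 6, 7

Evaluate at each i in [0,7]:
  i=0: ✗ (fails at j=2)
  i=1: ✗ (fails at j=2)
  i=2: ✗ (fails at j=2)
  i=3: ✗ (fails at j=3)
  i=4: ✓ (all of [4,9])
  i=5: ✓ (all of [5,10])
  i=6: ✓ (all of [6,11])
  i=7: ✓ (all of [7,12])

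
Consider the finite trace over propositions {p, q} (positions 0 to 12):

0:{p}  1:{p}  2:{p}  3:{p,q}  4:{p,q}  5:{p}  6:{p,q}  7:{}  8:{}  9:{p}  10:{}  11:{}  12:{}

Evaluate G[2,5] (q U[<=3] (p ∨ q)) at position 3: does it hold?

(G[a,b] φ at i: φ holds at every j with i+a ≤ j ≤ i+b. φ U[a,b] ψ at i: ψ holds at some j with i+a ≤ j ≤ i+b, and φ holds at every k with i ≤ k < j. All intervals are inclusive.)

Check (q U[<=3] (p ∨ q)) at every j in [5,8]:
  j=5: holds
  j=6: holds
  j=7: fails
  j=8: fails
Fails at j=7 → formula fails.

False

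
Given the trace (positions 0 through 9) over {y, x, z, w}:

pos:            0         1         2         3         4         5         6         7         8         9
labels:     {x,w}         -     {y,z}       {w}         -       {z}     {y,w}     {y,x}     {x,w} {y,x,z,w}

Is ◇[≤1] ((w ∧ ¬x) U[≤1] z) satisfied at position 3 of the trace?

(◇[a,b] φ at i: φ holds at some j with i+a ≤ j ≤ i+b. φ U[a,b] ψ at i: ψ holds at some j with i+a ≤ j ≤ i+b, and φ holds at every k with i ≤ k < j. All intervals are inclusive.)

Check ((w ∧ ¬x) U[≤1] z) at each j in [3,4]:
  j=3: fails
  j=4: fails
No position in the window satisfies it → formula fails.

No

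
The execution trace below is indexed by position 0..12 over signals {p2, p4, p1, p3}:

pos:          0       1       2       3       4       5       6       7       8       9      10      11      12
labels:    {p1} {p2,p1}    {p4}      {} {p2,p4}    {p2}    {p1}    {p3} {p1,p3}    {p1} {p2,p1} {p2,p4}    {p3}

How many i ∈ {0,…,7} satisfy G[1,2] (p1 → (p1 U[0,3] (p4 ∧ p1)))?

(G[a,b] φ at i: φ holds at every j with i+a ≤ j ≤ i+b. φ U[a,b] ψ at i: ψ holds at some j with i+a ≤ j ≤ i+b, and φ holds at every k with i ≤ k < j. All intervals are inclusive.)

Evaluate at each i in [0,7]:
  i=0: ✗ (fails at j=1)
  i=1: ✓ (all of [2,3])
  i=2: ✓ (all of [3,4])
  i=3: ✓ (all of [4,5])
  i=4: ✗ (fails at j=6)
  i=5: ✗ (fails at j=6)
  i=6: ✗ (fails at j=8)
  i=7: ✗ (fails at j=8)
Positions where it holds: {1, 2, 3} → 3.

3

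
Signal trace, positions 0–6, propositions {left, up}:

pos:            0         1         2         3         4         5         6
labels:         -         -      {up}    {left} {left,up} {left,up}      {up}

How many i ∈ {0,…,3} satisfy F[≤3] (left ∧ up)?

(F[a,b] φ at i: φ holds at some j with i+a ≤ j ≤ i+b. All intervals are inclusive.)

Evaluate at each i in [0,3]:
  i=0: ✗ (none in [0,3])
  i=1: ✓ (witness j=4)
  i=2: ✓ (witness j=4)
  i=3: ✓ (witness j=4)
Positions where it holds: {1, 2, 3} → 3.

3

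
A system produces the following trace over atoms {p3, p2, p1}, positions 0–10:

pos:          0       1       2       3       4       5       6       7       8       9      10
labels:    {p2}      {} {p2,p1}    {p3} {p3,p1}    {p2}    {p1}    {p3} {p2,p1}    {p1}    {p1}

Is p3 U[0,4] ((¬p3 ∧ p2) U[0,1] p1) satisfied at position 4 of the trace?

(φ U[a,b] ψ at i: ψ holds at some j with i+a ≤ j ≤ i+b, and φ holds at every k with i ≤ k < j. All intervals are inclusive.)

Holds

Need some j in [4,8] with ((¬p3 ∧ p2) U[0,1] p1), and p3 at every k in [4,j-1].
  j=4: ((¬p3 ∧ p2) U[0,1] p1) holds; no prefix to check → satisfied.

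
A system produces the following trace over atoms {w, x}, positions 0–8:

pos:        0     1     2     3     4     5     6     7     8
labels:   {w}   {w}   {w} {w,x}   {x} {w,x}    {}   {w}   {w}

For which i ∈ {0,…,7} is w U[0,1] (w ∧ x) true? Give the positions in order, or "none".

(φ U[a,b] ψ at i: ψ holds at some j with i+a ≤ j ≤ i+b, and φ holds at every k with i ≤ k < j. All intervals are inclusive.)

2, 3, 5

Evaluate at each i in [0,7]:
  i=0: ✗ (no rhs in [0,1])
  i=1: ✗ (no rhs in [1,2])
  i=2: ✓ (rhs at j=3; lhs holds on [2,2])
  i=3: ✓ (rhs at j=3)
  i=4: ✗ (lhs fails at k=4 before rhs at j=5)
  i=5: ✓ (rhs at j=5)
  i=6: ✗ (no rhs in [6,7])
  i=7: ✗ (no rhs in [7,8])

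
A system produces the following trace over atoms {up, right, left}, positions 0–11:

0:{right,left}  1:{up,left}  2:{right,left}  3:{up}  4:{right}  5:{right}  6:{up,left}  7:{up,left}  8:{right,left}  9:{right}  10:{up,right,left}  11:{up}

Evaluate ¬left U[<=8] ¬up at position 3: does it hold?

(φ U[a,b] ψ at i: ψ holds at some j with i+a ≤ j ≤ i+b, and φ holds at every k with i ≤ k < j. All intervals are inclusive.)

True

Need some j in [3,11] with ¬up, and ¬left at every k in [3,j-1].
  j=3: ¬up false.
  j=4: ¬up holds; ¬left holds at every k in [3,3] → satisfied.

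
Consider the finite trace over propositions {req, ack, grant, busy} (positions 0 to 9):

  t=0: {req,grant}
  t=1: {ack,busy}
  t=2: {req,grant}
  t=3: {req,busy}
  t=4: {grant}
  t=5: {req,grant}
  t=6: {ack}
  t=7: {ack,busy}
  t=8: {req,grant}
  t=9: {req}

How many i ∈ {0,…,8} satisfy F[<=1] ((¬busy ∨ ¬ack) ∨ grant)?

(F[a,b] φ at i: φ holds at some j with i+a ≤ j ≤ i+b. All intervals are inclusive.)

9

Evaluate at each i in [0,8]:
  i=0: ✓ (witness j=0)
  i=1: ✓ (witness j=2)
  i=2: ✓ (witness j=2)
  i=3: ✓ (witness j=3)
  i=4: ✓ (witness j=4)
  i=5: ✓ (witness j=5)
  i=6: ✓ (witness j=6)
  i=7: ✓ (witness j=8)
  i=8: ✓ (witness j=8)
Positions where it holds: {0, 1, 2, 3, 4, 5, 6, 7, 8} → 9.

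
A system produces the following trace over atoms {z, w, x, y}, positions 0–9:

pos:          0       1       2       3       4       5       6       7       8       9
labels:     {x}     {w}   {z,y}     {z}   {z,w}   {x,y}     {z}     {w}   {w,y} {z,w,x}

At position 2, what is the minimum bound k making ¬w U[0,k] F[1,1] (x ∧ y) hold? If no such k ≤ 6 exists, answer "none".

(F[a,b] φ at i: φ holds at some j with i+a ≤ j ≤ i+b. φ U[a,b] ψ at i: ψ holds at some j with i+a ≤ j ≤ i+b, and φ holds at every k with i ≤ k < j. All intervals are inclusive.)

Need earliest j ≥ 2 with F[1,1] (x ∧ y), and ¬w at every k in [2,j-1].
  j=2: rhs fails.
  j=3: rhs fails.
  j=4: rhs holds; lhs holds on [2,3]. k = 2.

2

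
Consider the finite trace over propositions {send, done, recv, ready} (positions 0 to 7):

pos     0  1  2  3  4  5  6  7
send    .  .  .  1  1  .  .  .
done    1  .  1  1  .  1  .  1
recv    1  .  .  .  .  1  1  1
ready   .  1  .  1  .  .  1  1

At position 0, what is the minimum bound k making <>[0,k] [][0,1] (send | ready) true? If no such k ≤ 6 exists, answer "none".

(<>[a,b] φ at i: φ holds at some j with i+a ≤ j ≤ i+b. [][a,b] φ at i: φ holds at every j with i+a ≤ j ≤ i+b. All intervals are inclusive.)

3

Scan j = 0,1,… for [][0,1] (send | ready):
  j=0: fails
  j=1: fails
  j=2: fails
  j=3: holds
First hit at j=3, so smallest k = 3-0 = 3.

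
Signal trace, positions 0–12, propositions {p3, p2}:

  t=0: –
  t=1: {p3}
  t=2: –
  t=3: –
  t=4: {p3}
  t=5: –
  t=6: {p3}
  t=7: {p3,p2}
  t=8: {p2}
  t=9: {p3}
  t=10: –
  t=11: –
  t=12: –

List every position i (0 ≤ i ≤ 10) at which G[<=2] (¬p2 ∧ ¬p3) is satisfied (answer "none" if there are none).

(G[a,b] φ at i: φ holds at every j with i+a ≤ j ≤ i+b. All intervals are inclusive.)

Evaluate at each i in [0,10]:
  i=0: ✗ (fails at j=1)
  i=1: ✗ (fails at j=1)
  i=2: ✗ (fails at j=4)
  i=3: ✗ (fails at j=4)
  i=4: ✗ (fails at j=4)
  i=5: ✗ (fails at j=6)
  i=6: ✗ (fails at j=6)
  i=7: ✗ (fails at j=7)
  i=8: ✗ (fails at j=8)
  i=9: ✗ (fails at j=9)
  i=10: ✓ (all of [10,12])

10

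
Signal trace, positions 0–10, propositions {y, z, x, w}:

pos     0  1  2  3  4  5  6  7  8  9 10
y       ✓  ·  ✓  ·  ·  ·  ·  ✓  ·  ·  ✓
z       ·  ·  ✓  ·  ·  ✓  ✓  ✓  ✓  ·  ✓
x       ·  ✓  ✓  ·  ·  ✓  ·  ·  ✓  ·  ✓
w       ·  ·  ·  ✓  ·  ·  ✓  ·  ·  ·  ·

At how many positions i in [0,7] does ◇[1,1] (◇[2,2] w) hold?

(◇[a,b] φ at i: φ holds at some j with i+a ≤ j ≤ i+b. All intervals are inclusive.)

Evaluate at each i in [0,7]:
  i=0: ✓ (witness j=1)
  i=1: ✗ (none in [2,2])
  i=2: ✗ (none in [3,3])
  i=3: ✓ (witness j=4)
  i=4: ✗ (none in [5,5])
  i=5: ✗ (none in [6,6])
  i=6: ✗ (none in [7,7])
  i=7: ✗ (none in [8,8])
Positions where it holds: {0, 3} → 2.

2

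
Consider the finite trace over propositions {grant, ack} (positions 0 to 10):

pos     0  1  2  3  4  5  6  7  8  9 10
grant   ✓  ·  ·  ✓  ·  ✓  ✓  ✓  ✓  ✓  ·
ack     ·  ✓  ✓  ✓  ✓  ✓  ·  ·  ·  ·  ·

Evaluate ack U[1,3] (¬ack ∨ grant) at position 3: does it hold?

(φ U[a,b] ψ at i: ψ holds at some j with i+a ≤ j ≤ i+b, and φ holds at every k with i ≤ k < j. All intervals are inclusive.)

Need some j in [4,6] with (¬ack ∨ grant), and ack at every k in [3,j-1].
  j=4: (¬ack ∨ grant) false.
  j=5: (¬ack ∨ grant) holds; ack holds at every k in [3,4] → satisfied.

Yes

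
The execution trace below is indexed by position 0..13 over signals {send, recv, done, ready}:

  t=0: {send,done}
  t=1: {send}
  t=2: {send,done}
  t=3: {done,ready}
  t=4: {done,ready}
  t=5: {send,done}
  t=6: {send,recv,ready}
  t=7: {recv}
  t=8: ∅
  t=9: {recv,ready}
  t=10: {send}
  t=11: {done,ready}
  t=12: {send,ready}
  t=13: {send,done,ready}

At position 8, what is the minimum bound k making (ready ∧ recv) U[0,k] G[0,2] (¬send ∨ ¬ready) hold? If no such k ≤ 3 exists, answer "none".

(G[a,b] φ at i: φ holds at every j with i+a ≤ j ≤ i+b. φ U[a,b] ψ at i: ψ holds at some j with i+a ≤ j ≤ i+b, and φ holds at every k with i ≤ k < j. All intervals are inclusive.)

0

Need earliest j ≥ 8 with G[0,2] (¬send ∨ ¬ready), and (ready ∧ recv) at every k in [8,j-1].
  j=8: rhs holds (empty prefix). k = 0.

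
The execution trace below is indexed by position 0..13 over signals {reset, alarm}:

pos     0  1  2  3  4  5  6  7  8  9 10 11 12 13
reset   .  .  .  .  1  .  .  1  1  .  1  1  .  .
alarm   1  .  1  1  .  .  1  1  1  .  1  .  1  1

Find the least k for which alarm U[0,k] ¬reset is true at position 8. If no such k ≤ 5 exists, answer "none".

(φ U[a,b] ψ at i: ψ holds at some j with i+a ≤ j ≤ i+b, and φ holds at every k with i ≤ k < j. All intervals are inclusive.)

Need earliest j ≥ 8 with ¬reset, and alarm at every k in [8,j-1].
  j=8: rhs fails.
  j=9: rhs holds; lhs holds on [8,8]. k = 1.

1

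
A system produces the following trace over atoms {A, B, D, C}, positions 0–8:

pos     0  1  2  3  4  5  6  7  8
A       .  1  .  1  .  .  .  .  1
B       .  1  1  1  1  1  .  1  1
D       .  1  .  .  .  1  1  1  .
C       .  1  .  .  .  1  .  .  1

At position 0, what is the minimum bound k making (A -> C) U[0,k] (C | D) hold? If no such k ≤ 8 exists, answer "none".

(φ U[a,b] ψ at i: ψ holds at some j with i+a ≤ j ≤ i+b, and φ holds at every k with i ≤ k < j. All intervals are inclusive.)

Need earliest j ≥ 0 with (C | D), and (A -> C) at every k in [0,j-1].
  j=0: rhs fails.
  j=1: rhs holds; lhs holds on [0,0]. k = 1.

1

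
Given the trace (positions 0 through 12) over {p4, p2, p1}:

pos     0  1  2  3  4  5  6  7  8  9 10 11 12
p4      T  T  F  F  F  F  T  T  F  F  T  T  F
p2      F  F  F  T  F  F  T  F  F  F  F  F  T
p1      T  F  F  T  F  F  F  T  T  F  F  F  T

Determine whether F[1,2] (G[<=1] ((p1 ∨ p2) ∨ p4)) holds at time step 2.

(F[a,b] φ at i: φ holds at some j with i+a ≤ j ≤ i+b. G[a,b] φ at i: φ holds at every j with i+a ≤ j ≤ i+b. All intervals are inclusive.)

Check G[<=1] ((p1 ∨ p2) ∨ p4) at each j in [3,4]:
  j=3: fails at 4
  j=4: fails at 4
No position in the window satisfies it → formula fails.

Does not hold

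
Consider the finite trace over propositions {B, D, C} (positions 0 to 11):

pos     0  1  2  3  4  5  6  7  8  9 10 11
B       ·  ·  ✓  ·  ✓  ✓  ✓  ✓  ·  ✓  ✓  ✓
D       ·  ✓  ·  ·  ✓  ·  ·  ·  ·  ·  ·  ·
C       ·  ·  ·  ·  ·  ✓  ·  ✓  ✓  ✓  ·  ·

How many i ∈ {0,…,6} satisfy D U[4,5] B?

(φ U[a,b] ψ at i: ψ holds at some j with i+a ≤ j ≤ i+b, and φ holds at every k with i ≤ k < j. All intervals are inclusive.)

Evaluate at each i in [0,6]:
  i=0: ✗ (lhs fails at k=0 before rhs at j=4)
  i=1: ✗ (lhs fails at k=2 before rhs at j=5)
  i=2: ✗ (lhs fails at k=2 before rhs at j=6)
  i=3: ✗ (lhs fails at k=3 before rhs at j=7)
  i=4: ✗ (lhs fails at k=5 before rhs at j=9)
  i=5: ✗ (lhs fails at k=5 before rhs at j=9)
  i=6: ✗ (lhs fails at k=6 before rhs at j=10)
Positions where it holds: {} → 0.

0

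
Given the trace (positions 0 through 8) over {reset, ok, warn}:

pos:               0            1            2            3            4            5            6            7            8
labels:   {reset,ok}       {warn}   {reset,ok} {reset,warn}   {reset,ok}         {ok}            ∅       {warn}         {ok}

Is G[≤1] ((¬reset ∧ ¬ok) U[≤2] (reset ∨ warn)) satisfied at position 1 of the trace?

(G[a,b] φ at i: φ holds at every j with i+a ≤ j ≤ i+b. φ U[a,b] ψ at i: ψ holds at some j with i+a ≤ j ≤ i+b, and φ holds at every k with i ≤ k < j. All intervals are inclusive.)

Check ((¬reset ∧ ¬ok) U[≤2] (reset ∨ warn)) at every j in [1,2]:
  j=1: holds
  j=2: holds
All positions satisfy it → formula holds.

Yes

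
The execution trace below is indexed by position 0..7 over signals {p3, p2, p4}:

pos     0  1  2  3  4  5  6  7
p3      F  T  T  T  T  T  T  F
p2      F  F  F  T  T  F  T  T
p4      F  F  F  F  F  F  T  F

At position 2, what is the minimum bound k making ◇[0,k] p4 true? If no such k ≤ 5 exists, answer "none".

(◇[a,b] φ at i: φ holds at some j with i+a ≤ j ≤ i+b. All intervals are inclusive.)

4

Scan j = 2,3,… for p4:
  j=2: fails
  j=3: fails
  j=4: fails
  j=5: fails
  j=6: holds
First hit at j=6, so smallest k = 6-2 = 4.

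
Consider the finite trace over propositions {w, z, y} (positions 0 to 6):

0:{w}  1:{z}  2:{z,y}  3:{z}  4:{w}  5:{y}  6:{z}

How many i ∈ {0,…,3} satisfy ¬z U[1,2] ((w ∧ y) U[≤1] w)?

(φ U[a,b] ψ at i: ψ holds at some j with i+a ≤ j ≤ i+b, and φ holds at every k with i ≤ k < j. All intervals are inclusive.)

0

Evaluate at each i in [0,3]:
  i=0: ✗ (no rhs in [1,2])
  i=1: ✗ (no rhs in [2,3])
  i=2: ✗ (lhs fails at k=2 before rhs at j=4)
  i=3: ✗ (lhs fails at k=3 before rhs at j=4)
Positions where it holds: {} → 0.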